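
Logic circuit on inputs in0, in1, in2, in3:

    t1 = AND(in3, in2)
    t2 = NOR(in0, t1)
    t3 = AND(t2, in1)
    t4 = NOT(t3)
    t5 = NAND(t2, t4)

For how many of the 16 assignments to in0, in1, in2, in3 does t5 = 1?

t5 = NAND(t2, t4) must be 1, so at least one of t2, t4 is 0.
Enumerating the 16 input combinations, 13 give t5 = 1 and 3 give t5 = 0.

13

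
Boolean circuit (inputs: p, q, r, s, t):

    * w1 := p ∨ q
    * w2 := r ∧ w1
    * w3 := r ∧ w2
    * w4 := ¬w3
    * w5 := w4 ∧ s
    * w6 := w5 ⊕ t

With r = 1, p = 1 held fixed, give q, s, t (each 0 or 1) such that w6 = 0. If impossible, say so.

w6 = w5 ⊕ t must be 0, so w5 and t are equal.
Check with r = 1, p = 1 and q=0, s=0, t=0:
w1 = p ∨ q = 1 ∨ 0 = 1
w2 = r ∧ w1 = 1 ∧ 1 = 1
w3 = r ∧ w2 = 1 ∧ 1 = 1
w4 = ¬w3 = ¬1 = 0
w5 = w4 ∧ s = 0 ∧ 0 = 0
w6 = w5 ⊕ t = 0 ⊕ 0 = 0
So w6 = 0.

q=0, s=0, t=0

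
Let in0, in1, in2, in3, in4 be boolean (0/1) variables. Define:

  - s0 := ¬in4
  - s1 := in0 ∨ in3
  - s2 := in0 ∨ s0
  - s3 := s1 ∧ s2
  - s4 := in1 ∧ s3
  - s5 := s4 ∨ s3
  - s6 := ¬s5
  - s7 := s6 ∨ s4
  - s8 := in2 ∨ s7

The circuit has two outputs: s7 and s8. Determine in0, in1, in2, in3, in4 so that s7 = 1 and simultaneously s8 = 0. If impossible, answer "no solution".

Across all 32 input combinations, none give both s7 = 1 and s8 = 0.

no solution exists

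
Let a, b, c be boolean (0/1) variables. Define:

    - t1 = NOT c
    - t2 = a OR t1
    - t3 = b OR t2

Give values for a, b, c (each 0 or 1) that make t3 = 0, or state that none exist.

a=0, b=0, c=1

Check with a=0, b=0, c=1:
t1 = NOT c = NOT 1 = 0
t2 = a OR t1 = 0 OR 0 = 0
t3 = b OR t2 = 0 OR 0 = 0
So t3 = 0 as required.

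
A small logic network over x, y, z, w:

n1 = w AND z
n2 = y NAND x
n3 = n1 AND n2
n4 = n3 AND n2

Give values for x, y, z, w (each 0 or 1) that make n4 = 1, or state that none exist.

Check with x=0, y=0, z=1, w=1:
n1 = w AND z = 1 AND 1 = 1
n2 = y NAND x = 0 NAND 0 = 1
n3 = n1 AND n2 = 1 AND 1 = 1
n4 = n3 AND n2 = 1 AND 1 = 1
So n4 = 1 as required.

x=0, y=0, z=1, w=1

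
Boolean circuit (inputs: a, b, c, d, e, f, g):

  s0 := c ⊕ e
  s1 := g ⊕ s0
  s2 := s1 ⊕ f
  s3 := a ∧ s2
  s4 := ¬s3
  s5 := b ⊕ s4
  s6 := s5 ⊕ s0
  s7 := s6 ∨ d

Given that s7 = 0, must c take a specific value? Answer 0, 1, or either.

Both values of c occur among assignments with s7 = 0:
  c=0: a=0, b=0, c=0, d=0, e=1, f=0, g=0
  c=1: a=0, b=0, c=1, d=0, e=0, f=0, g=0

either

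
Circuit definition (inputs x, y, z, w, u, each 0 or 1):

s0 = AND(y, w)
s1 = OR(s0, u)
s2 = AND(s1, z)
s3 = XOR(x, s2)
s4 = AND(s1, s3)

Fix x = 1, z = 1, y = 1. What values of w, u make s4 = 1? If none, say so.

no solution exists

With x = 1, z = 1, y = 1 fixed, none of the 4 settings of w, u give s4 = 1.
For example, with w=0, u=1:
s0 = AND(y, w) = AND(1, 0) = 0
s1 = OR(s0, u) = OR(0, 1) = 1
s2 = AND(s1, z) = AND(1, 1) = 1
s3 = XOR(x, s2) = XOR(1, 1) = 0
s4 = AND(s1, s3) = AND(1, 0) = 0
giving s4 = 0 ≠ 1.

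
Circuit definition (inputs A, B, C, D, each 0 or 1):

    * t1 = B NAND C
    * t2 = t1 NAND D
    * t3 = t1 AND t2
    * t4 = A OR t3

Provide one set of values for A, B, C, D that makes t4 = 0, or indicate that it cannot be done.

A=0 B=1 C=0 D=1

t4 = A OR t3 must be 0, so both A = 0 and t3 = 0.
Check with A=0 B=1 C=0 D=1:
t1 = B NAND C = 1 NAND 0 = 1
t2 = t1 NAND D = 1 NAND 1 = 0
t3 = t1 AND t2 = 1 AND 0 = 0
t4 = A OR t3 = 0 OR 0 = 0
So t4 = 0 as required.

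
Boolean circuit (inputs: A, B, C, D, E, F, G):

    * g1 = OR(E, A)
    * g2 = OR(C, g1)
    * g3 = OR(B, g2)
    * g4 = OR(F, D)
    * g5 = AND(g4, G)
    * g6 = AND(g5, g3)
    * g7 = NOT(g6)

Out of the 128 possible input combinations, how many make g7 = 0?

g7 = NOT(g6) must be 0, so g6 = 1.
g6 = AND(g5, g3) must be 1, so both g5 = 1 and g3 = 1.
g5 = AND(g4, G) must be 1, so both g4 = 1 and G = 1.
Enumerating the 128 input combinations, 45 give g7 = 0 and 83 give g7 = 1.

45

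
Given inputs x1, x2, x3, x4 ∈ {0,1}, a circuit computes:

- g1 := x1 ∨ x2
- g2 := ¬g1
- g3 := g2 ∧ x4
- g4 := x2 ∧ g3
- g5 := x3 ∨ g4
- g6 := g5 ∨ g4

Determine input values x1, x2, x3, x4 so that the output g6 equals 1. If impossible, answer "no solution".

x1=0, x2=0, x3=1, x4=1

g6 = g5 ∨ g4 must be 1, so at least one of g5, g4 is 1.
Check with x1=0, x2=0, x3=1, x4=1:
g1 = x1 ∨ x2 = 0 ∨ 0 = 0
g2 = ¬g1 = ¬0 = 1
g3 = g2 ∧ x4 = 1 ∧ 1 = 1
g4 = x2 ∧ g3 = 0 ∧ 1 = 0
g5 = x3 ∨ g4 = 1 ∨ 0 = 1
g6 = g5 ∨ g4 = 1 ∨ 0 = 1
So g6 = 1 as required.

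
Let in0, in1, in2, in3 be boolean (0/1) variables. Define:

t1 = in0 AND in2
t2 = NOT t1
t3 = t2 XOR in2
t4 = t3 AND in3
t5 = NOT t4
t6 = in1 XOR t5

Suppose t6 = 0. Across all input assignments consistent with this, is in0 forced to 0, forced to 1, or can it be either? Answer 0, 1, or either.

either

Both values of in0 occur among assignments with t6 = 0:
  in0=0: in0=0, in1=0, in2=0, in3=1
  in0=1: in0=1, in1=0, in2=0, in3=1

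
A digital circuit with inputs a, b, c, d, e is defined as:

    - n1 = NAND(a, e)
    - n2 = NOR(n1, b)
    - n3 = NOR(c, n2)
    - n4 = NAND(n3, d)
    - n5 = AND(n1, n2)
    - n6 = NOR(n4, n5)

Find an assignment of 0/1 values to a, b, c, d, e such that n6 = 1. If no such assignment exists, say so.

a=0 b=1 c=0 d=1 e=0

n6 = NOR(n4, n5) must be 1, so both n4 = 0 and n5 = 0.
n4 = NAND(n3, d) must be 0, so both n3 = 1 and d = 1.
n5 = AND(n1, n2) must be 0, so at least one of n1, n2 is 0.
Check with a=0 b=1 c=0 d=1 e=0:
n1 = NAND(a, e) = NAND(0, 0) = 1
n2 = NOR(n1, b) = NOR(1, 1) = 0
n3 = NOR(c, n2) = NOR(0, 0) = 1
n4 = NAND(n3, d) = NAND(1, 1) = 0
n5 = AND(n1, n2) = AND(1, 0) = 0
n6 = NOR(n4, n5) = NOR(0, 0) = 1
So n6 = 1 as required.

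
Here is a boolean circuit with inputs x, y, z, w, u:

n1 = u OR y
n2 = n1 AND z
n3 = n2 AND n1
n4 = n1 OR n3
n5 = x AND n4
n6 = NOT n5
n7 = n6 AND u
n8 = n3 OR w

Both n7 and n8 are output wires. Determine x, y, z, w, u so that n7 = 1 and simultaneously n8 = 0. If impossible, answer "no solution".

Check with x=0, y=1, z=0, w=0, u=1:
n1 = u OR y = 1 OR 1 = 1
n2 = n1 AND z = 1 AND 0 = 0
n3 = n2 AND n1 = 0 AND 1 = 0
n4 = n1 OR n3 = 1 OR 0 = 1
n5 = x AND n4 = 0 AND 1 = 0
n6 = NOT n5 = NOT 0 = 1
n7 = n6 AND u = 1 AND 1 = 1
n8 = n3 OR w = 0 OR 0 = 0
So n7 = 1 and n8 = 0.

x=0, y=1, z=0, w=0, u=1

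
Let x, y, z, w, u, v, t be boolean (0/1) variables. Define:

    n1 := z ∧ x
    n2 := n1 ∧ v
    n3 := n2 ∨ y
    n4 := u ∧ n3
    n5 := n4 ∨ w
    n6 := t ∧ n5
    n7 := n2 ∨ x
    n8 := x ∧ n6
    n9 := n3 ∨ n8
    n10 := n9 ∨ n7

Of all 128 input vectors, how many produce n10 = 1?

n10 = n9 ∨ n7 must be 1, so at least one of n9, n7 is 1.
Enumerating the 128 input combinations, 96 give n10 = 1 and 32 give n10 = 0.

96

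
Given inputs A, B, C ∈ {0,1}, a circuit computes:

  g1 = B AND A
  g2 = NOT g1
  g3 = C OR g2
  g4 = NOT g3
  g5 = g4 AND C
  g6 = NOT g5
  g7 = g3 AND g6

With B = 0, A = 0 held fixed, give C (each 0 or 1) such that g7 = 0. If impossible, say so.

With B = 0, A = 0 fixed, none of the 2 settings of C give g7 = 0.
For example, with C=1:
g1 = B AND A = 0 AND 0 = 0
g2 = NOT g1 = NOT 0 = 1
g3 = C OR g2 = 1 OR 1 = 1
g4 = NOT g3 = NOT 1 = 0
g5 = g4 AND C = 0 AND 1 = 0
g6 = NOT g5 = NOT 0 = 1
g7 = g3 AND g6 = 1 AND 1 = 1
giving g7 = 1 ≠ 0.

no solution exists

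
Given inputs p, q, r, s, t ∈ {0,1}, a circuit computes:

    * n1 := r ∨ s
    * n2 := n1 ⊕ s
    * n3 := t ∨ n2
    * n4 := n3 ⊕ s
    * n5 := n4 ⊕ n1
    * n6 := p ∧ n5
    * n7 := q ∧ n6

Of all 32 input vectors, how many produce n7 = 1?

3

n7 = q ∧ n6 must be 1, so both q = 1 and n6 = 1.
n6 = p ∧ n5 must be 1, so both p = 1 and n5 = 1.
n5 = n4 ⊕ n1 must be 1, so n4 and n1 differ.
Satisfying assignments:
  p=1, q=1, r=0, s=0, t=1
  p=1, q=1, r=0, s=1, t=1
  p=1, q=1, r=1, s=1, t=1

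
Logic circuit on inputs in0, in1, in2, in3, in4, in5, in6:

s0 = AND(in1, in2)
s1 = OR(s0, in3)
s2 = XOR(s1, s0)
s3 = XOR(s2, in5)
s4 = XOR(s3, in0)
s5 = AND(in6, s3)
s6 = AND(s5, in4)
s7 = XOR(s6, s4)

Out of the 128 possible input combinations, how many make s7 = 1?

64

s7 = XOR(s6, s4) must be 1, so s6 and s4 differ.
Enumerating the 128 input combinations, 64 give s7 = 1 and 64 give s7 = 0.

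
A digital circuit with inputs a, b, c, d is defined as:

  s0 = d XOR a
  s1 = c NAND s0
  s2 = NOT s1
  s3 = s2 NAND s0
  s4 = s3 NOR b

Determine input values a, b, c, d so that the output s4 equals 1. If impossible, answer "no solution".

Check with a=1 b=0 c=1 d=0:
s0 = d XOR a = 0 XOR 1 = 1
s1 = c NAND s0 = 1 NAND 1 = 0
s2 = NOT s1 = NOT 0 = 1
s3 = s2 NAND s0 = 1 NAND 1 = 0
s4 = s3 NOR b = 0 NOR 0 = 1
So s4 = 1 as required.

a=1 b=0 c=1 d=0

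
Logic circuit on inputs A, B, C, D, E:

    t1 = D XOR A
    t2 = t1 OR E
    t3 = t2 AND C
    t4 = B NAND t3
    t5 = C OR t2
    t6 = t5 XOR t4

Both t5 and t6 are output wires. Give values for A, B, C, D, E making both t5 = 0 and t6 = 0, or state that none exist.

no solution exists

Across all 32 input combinations, none give both t5 = 0 and t6 = 0.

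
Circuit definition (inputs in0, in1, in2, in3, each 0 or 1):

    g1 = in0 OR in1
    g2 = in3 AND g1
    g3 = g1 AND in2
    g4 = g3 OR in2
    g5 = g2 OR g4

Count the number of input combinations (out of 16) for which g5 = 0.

5

g5 = g2 OR g4 must be 0, so both g2 = 0 and g4 = 0.
g2 = in3 AND g1 must be 0, so at least one of in3, g1 is 0.
Enumerating the 16 input combinations, 5 give g5 = 0 and 11 give g5 = 1.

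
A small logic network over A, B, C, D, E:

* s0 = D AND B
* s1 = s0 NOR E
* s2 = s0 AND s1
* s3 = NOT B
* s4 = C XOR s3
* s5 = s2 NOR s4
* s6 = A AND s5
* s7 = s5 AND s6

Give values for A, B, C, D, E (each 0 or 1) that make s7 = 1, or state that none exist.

Check with A=1, B=0, C=1, D=1, E=0:
s0 = D AND B = 1 AND 0 = 0
s1 = s0 NOR E = 0 NOR 0 = 1
s2 = s0 AND s1 = 0 AND 1 = 0
s3 = NOT B = NOT 0 = 1
s4 = C XOR s3 = 1 XOR 1 = 0
s5 = s2 NOR s4 = 0 NOR 0 = 1
s6 = A AND s5 = 1 AND 1 = 1
s7 = s5 AND s6 = 1 AND 1 = 1
So s7 = 1 as required.

A=1, B=0, C=1, D=1, E=0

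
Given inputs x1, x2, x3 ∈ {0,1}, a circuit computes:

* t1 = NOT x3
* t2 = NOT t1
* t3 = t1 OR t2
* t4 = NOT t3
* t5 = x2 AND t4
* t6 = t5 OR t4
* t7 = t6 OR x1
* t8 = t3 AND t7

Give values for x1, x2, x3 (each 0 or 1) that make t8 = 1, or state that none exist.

t8 = t3 AND t7 must be 1, so both t3 = 1 and t7 = 1.
Check with x1=1, x2=0, x3=1:
t1 = NOT x3 = NOT 1 = 0
t2 = NOT t1 = NOT 0 = 1
t3 = t1 OR t2 = 0 OR 1 = 1
t4 = NOT t3 = NOT 1 = 0
t5 = x2 AND t4 = 0 AND 0 = 0
t6 = t5 OR t4 = 0 OR 0 = 0
t7 = t6 OR x1 = 0 OR 1 = 1
t8 = t3 AND t7 = 1 AND 1 = 1
So t8 = 1 as required.

x1=1, x2=0, x3=1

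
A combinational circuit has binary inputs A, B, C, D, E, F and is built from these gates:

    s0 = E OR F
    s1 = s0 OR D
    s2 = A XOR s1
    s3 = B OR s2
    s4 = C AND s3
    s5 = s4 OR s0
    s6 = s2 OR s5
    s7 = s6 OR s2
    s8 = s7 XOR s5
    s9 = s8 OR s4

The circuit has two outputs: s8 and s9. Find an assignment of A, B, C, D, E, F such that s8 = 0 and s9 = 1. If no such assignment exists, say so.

A=1, B=0, C=1, D=0, E=0, F=0

Check with A=1, B=0, C=1, D=0, E=0, F=0:
s0 = E OR F = 0 OR 0 = 0
s1 = s0 OR D = 0 OR 0 = 0
s2 = A XOR s1 = 1 XOR 0 = 1
s3 = B OR s2 = 0 OR 1 = 1
s4 = C AND s3 = 1 AND 1 = 1
s5 = s4 OR s0 = 1 OR 0 = 1
s6 = s2 OR s5 = 1 OR 1 = 1
s7 = s6 OR s2 = 1 OR 1 = 1
s8 = s7 XOR s5 = 1 XOR 1 = 0
s9 = s8 OR s4 = 0 OR 1 = 1
So s8 = 0 and s9 = 1.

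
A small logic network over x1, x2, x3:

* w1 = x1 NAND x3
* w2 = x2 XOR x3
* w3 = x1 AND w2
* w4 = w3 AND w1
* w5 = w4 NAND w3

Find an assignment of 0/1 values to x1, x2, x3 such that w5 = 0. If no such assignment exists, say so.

w5 = w4 NAND w3 must be 0, so both w4 = 1 and w3 = 1.
w4 = w3 AND w1 must be 1, so both w3 = 1 and w1 = 1.
Check with x1=1 x2=1 x3=0:
w1 = x1 NAND x3 = 1 NAND 0 = 1
w2 = x2 XOR x3 = 1 XOR 0 = 1
w3 = x1 AND w2 = 1 AND 1 = 1
w4 = w3 AND w1 = 1 AND 1 = 1
w5 = w4 NAND w3 = 1 NAND 1 = 0
So w5 = 0 as required.

x1=1 x2=1 x3=0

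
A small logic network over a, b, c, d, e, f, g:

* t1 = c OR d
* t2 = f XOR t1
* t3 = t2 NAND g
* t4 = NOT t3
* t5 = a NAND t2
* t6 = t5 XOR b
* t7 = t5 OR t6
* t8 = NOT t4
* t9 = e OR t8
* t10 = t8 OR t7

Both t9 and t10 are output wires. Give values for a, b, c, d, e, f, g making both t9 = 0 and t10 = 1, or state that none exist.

Check with a=0 b=1 c=0 d=0 e=0 f=1 g=1:
t1 = c OR d = 0 OR 0 = 0
t2 = f XOR t1 = 1 XOR 0 = 1
t3 = t2 NAND g = 1 NAND 1 = 0
t4 = NOT t3 = NOT 0 = 1
t5 = a NAND t2 = 0 NAND 1 = 1
t6 = t5 XOR b = 1 XOR 1 = 0
t7 = t5 OR t6 = 1 OR 0 = 1
t8 = NOT t4 = NOT 1 = 0
t9 = e OR t8 = 0 OR 0 = 0
t10 = t8 OR t7 = 0 OR 1 = 1
So t9 = 0 and t10 = 1.

a=0 b=1 c=0 d=0 e=0 f=1 g=1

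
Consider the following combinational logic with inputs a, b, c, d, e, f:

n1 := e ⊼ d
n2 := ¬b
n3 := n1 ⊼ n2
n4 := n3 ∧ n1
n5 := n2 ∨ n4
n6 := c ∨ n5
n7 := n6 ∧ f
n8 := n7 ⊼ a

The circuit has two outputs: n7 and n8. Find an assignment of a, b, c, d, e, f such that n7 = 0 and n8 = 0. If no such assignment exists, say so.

no solution exists

Across all 64 input combinations, none give both n7 = 0 and n8 = 0.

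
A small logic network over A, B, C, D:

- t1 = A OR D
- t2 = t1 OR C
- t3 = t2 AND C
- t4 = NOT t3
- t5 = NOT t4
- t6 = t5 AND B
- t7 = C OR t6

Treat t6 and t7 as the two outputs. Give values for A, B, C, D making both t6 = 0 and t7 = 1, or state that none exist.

Check with A=1 B=0 C=1 D=1:
t1 = A OR D = 1 OR 1 = 1
t2 = t1 OR C = 1 OR 1 = 1
t3 = t2 AND C = 1 AND 1 = 1
t4 = NOT t3 = NOT 1 = 0
t5 = NOT t4 = NOT 0 = 1
t6 = t5 AND B = 1 AND 0 = 0
t7 = C OR t6 = 1 OR 0 = 1
So t6 = 0 and t7 = 1.

A=1 B=0 C=1 D=1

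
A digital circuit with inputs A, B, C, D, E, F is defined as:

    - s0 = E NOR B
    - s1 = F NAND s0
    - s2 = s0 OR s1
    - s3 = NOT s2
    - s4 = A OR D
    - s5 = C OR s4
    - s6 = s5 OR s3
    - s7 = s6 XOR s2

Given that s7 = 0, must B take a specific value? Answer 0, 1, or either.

either

Both values of B occur among assignments with s7 = 0:
  B=0: A=0, B=0, C=0, D=1, E=0, F=0
  B=1: A=0, B=1, C=0, D=1, E=0, F=0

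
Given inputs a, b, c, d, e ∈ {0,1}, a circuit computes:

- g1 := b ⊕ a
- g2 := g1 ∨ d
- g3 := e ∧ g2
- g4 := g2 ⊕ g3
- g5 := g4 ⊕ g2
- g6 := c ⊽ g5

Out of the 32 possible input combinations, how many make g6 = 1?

g6 = c ⊽ g5 must be 1, so both c = 0 and g5 = 0.
Enumerating the 32 input combinations, 10 give g6 = 1 and 22 give g6 = 0.

10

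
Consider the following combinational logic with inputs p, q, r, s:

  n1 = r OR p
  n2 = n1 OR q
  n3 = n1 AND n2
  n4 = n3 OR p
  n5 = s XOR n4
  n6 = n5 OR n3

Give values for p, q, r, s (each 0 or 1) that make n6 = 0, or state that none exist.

p=0 q=1 r=0 s=0

n6 = n5 OR n3 must be 0, so both n5 = 0 and n3 = 0.
n5 = s XOR n4 must be 0, so s and n4 are equal.
n3 = n1 AND n2 must be 0, so at least one of n1, n2 is 0.
Check with p=0 q=1 r=0 s=0:
n1 = r OR p = 0 OR 0 = 0
n2 = n1 OR q = 0 OR 1 = 1
n3 = n1 AND n2 = 0 AND 1 = 0
n4 = n3 OR p = 0 OR 0 = 0
n5 = s XOR n4 = 0 XOR 0 = 0
n6 = n5 OR n3 = 0 OR 0 = 0
So n6 = 0 as required.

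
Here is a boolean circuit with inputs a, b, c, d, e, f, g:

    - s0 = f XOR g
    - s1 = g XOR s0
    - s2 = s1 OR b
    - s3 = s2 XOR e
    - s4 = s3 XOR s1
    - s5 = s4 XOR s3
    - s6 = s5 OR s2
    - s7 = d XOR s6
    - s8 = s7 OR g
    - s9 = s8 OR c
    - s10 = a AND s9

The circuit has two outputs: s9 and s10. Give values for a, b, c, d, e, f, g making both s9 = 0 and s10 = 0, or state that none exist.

a=1 b=1 c=0 d=1 e=1 f=0 g=0

Check with a=1 b=1 c=0 d=1 e=1 f=0 g=0:
s0 = f XOR g = 0 XOR 0 = 0
s1 = g XOR s0 = 0 XOR 0 = 0
s2 = s1 OR b = 0 OR 1 = 1
s3 = s2 XOR e = 1 XOR 1 = 0
s4 = s3 XOR s1 = 0 XOR 0 = 0
s5 = s4 XOR s3 = 0 XOR 0 = 0
s6 = s5 OR s2 = 0 OR 1 = 1
s7 = d XOR s6 = 1 XOR 1 = 0
s8 = s7 OR g = 0 OR 0 = 0
s9 = s8 OR c = 0 OR 0 = 0
s10 = a AND s9 = 1 AND 0 = 0
So s9 = 0 and s10 = 0.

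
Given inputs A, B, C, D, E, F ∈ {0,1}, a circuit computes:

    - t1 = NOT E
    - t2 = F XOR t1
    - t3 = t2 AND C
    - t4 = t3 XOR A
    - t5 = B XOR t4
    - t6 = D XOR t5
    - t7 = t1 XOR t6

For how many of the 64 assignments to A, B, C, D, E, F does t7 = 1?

t7 = t1 XOR t6 must be 1, so t1 and t6 differ.
Enumerating the 64 input combinations, 32 give t7 = 1 and 32 give t7 = 0.

32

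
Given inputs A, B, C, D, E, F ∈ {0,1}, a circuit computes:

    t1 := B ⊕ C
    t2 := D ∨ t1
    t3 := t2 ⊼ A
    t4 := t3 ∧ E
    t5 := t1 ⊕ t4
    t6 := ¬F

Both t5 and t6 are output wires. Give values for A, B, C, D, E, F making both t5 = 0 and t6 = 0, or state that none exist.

A=1, B=1, C=1, D=1, E=0, F=1

Check with A=1, B=1, C=1, D=1, E=0, F=1:
t1 = B ⊕ C = 1 ⊕ 1 = 0
t2 = D ∨ t1 = 1 ∨ 0 = 1
t3 = t2 ⊼ A = 1 ⊼ 1 = 0
t4 = t3 ∧ E = 0 ∧ 0 = 0
t5 = t1 ⊕ t4 = 0 ⊕ 0 = 0
t6 = ¬F = ¬1 = 0
So t5 = 0 and t6 = 0.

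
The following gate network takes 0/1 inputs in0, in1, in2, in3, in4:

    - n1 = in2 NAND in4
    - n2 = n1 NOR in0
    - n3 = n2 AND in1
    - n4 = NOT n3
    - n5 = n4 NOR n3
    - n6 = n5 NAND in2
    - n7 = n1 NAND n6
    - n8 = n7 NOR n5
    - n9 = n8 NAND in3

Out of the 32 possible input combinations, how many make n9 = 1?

n9 = n8 NAND in3 must be 1, so at least one of n8, in3 is 0.
Enumerating the 32 input combinations, 20 give n9 = 1 and 12 give n9 = 0.

20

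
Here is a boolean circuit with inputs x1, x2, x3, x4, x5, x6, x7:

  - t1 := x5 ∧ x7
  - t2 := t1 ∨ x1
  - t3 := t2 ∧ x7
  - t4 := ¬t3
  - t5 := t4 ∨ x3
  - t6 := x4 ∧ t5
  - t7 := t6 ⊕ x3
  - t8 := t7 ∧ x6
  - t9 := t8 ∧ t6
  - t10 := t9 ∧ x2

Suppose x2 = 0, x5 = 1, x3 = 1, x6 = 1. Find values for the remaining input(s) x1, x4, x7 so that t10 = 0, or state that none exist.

Check with x2 = 0, x5 = 1, x3 = 1, x6 = 1 and x1=0, x4=0, x7=1:
t1 = x5 ∧ x7 = 1 ∧ 1 = 1
t2 = t1 ∨ x1 = 1 ∨ 0 = 1
t3 = t2 ∧ x7 = 1 ∧ 1 = 1
t4 = ¬t3 = ¬1 = 0
t5 = t4 ∨ x3 = 0 ∨ 1 = 1
t6 = x4 ∧ t5 = 0 ∧ 1 = 0
t7 = t6 ⊕ x3 = 0 ⊕ 1 = 1
t8 = t7 ∧ x6 = 1 ∧ 1 = 1
t9 = t8 ∧ t6 = 1 ∧ 0 = 0
t10 = t9 ∧ x2 = 0 ∧ 0 = 0
So t10 = 0.

x1=0, x4=0, x7=1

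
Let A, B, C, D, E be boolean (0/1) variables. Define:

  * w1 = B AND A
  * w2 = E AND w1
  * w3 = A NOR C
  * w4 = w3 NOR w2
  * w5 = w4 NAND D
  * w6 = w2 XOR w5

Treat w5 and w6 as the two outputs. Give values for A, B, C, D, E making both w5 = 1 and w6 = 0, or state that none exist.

A=1 B=1 C=0 D=0 E=1

Check with A=1 B=1 C=0 D=0 E=1:
w1 = B AND A = 1 AND 1 = 1
w2 = E AND w1 = 1 AND 1 = 1
w3 = A NOR C = 1 NOR 0 = 0
w4 = w3 NOR w2 = 0 NOR 1 = 0
w5 = w4 NAND D = 0 NAND 0 = 1
w6 = w2 XOR w5 = 1 XOR 1 = 0
So w5 = 1 and w6 = 0.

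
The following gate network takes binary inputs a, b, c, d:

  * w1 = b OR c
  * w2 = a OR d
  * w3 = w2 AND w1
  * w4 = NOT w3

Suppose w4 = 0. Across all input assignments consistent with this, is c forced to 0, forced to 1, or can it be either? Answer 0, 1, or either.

either

Both values of c occur among assignments with w4 = 0:
  c=0: a=0, b=1, c=0, d=1
  c=1: a=0, b=0, c=1, d=1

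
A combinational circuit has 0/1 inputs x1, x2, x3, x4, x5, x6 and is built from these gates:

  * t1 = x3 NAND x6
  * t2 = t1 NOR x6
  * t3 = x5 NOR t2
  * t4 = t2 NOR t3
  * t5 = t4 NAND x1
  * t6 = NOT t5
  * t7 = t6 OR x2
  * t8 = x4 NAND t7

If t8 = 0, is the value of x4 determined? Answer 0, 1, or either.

1

t8 = x4 NAND t7 must be 0, so both x4 = 1 and t7 = 1.
t7 = t6 OR x2 must be 1, so at least one of t6, x2 is 1.
Every assignment with t8 = 0 has x4 = 1; there are 20 such assignment(s).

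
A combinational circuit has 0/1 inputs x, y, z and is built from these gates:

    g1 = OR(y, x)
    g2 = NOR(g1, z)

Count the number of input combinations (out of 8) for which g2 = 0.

7

g2 = NOR(g1, z) must be 0, so at least one of g1, z is 1.
Enumerating the 8 input combinations, 7 give g2 = 0 and 1 give g2 = 1.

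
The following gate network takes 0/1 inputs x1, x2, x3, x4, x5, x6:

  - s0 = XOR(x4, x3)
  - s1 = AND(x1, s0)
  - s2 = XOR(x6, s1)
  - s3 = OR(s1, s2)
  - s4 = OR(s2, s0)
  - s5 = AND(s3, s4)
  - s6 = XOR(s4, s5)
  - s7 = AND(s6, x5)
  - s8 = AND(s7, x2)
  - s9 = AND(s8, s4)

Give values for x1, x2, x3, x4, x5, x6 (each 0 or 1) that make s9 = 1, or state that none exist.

x1=0, x2=1, x3=0, x4=1, x5=1, x6=0

s9 = AND(s8, s4) must be 1, so both s8 = 1 and s4 = 1.
Check with x1=0, x2=1, x3=0, x4=1, x5=1, x6=0:
s0 = XOR(x4, x3) = XOR(1, 0) = 1
s1 = AND(x1, s0) = AND(0, 1) = 0
s2 = XOR(x6, s1) = XOR(0, 0) = 0
s3 = OR(s1, s2) = OR(0, 0) = 0
s4 = OR(s2, s0) = OR(0, 1) = 1
s5 = AND(s3, s4) = AND(0, 1) = 0
s6 = XOR(s4, s5) = XOR(1, 0) = 1
s7 = AND(s6, x5) = AND(1, 1) = 1
s8 = AND(s7, x2) = AND(1, 1) = 1
s9 = AND(s8, s4) = AND(1, 1) = 1
So s9 = 1 as required.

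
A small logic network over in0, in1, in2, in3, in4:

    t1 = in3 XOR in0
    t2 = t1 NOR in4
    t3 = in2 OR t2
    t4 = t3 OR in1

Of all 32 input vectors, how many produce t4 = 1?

26

t4 = t3 OR in1 must be 1, so at least one of t3, in1 is 1.
Enumerating the 32 input combinations, 26 give t4 = 1 and 6 give t4 = 0.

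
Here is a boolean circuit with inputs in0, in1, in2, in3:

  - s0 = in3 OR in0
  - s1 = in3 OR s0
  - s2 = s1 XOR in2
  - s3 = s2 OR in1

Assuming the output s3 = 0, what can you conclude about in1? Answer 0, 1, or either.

0

s3 = s2 OR in1 must be 0, so both s2 = 0 and in1 = 0.
Every assignment with s3 = 0 has in1 = 0; there are 4 such assignment(s).
  in0=0, in1=0, in2=0, in3=0
  in0=0, in1=0, in2=1, in3=1
  in0=1, in1=0, in2=1, in3=0
  in0=1, in1=0, in2=1, in3=1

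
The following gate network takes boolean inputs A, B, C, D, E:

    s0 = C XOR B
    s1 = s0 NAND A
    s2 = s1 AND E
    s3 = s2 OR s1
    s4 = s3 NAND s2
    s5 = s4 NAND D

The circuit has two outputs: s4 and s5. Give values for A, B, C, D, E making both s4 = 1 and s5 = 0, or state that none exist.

A=1, B=1, C=0, D=1, E=1

Check with A=1, B=1, C=0, D=1, E=1:
s0 = C XOR B = 0 XOR 1 = 1
s1 = s0 NAND A = 1 NAND 1 = 0
s2 = s1 AND E = 0 AND 1 = 0
s3 = s2 OR s1 = 0 OR 0 = 0
s4 = s3 NAND s2 = 0 NAND 0 = 1
s5 = s4 NAND D = 1 NAND 1 = 0
So s4 = 1 and s5 = 0.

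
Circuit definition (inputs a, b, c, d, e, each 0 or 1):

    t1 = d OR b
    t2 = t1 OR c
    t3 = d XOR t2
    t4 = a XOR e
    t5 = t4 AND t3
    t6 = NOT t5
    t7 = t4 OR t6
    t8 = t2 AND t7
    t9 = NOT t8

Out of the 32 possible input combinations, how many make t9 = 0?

28

t9 = NOT t8 must be 0, so t8 = 1.
t8 = t2 AND t7 must be 1, so both t2 = 1 and t7 = 1.
Enumerating the 32 input combinations, 28 give t9 = 0 and 4 give t9 = 1.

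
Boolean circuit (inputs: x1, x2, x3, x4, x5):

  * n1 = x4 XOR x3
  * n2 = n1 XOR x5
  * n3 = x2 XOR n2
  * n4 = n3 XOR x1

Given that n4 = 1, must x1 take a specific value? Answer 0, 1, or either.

Both values of x1 occur among assignments with n4 = 1:
  x1=0: x1=0, x2=0, x3=0, x4=0, x5=1
  x1=1: x1=1, x2=0, x3=0, x4=0, x5=0

either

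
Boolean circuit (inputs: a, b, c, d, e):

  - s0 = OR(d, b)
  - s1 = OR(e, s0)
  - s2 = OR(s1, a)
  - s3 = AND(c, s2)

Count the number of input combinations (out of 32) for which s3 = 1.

s3 = AND(c, s2) must be 1, so both c = 1 and s2 = 1.
Enumerating the 32 input combinations, 15 give s3 = 1 and 17 give s3 = 0.

15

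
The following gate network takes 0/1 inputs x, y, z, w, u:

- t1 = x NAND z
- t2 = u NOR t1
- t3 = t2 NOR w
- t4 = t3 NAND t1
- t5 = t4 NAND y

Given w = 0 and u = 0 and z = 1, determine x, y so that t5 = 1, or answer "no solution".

Check with w = 0 and u = 0 and z = 1 and x=0, y=0:
t1 = x NAND z = 0 NAND 1 = 1
t2 = u NOR t1 = 0 NOR 1 = 0
t3 = t2 NOR w = 0 NOR 0 = 1
t4 = t3 NAND t1 = 1 NAND 1 = 0
t5 = t4 NAND y = 0 NAND 0 = 1
So t5 = 1.

x=0, y=0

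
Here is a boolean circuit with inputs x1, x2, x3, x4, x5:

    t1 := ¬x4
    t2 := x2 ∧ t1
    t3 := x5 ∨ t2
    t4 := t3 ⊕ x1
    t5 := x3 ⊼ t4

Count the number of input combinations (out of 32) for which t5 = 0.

8

t5 = x3 ⊼ t4 must be 0, so both x3 = 1 and t4 = 1.
t4 = t3 ⊕ x1 must be 1, so t3 and x1 differ.
Enumerating the 32 input combinations, 8 give t5 = 0 and 24 give t5 = 1.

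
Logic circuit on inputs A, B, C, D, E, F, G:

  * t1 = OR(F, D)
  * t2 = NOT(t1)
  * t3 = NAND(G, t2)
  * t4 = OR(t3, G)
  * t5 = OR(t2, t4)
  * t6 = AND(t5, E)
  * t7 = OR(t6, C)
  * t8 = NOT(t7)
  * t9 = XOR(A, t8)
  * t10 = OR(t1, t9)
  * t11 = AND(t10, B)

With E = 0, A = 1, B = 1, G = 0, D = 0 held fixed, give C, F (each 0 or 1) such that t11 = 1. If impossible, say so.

C=1, F=1

t11 = AND(t10, B) must be 1, so both t10 = 1 and B = 1.
Check with E = 0, A = 1, B = 1, G = 0, D = 0 and C=1, F=1:
t1 = OR(F, D) = OR(1, 0) = 1
t2 = NOT(t1) = NOT 1 = 0
t3 = NAND(G, t2) = NAND(0, 0) = 1
t4 = OR(t3, G) = OR(1, 0) = 1
t5 = OR(t2, t4) = OR(0, 1) = 1
t6 = AND(t5, E) = AND(1, 0) = 0
t7 = OR(t6, C) = OR(0, 1) = 1
t8 = NOT(t7) = NOT 1 = 0
t9 = XOR(A, t8) = XOR(1, 0) = 1
t10 = OR(t1, t9) = OR(1, 1) = 1
t11 = AND(t10, B) = AND(1, 1) = 1
So t11 = 1.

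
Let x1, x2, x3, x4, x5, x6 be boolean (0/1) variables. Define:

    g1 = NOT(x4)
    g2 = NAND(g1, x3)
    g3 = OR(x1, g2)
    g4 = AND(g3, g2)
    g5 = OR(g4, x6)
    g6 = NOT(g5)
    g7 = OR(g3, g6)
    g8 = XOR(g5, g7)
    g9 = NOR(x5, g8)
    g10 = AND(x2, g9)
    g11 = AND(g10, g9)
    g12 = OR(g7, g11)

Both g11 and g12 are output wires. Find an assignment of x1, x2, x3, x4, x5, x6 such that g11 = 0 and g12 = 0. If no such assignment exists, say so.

Check with x1=0, x2=1, x3=1, x4=0, x5=0, x6=1:
g1 = NOT(x4) = NOT 0 = 1
g2 = NAND(g1, x3) = NAND(1, 1) = 0
g3 = OR(x1, g2) = OR(0, 0) = 0
g4 = AND(g3, g2) = AND(0, 0) = 0
g5 = OR(g4, x6) = OR(0, 1) = 1
g6 = NOT(g5) = NOT 1 = 0
g7 = OR(g3, g6) = OR(0, 0) = 0
g8 = XOR(g5, g7) = XOR(1, 0) = 1
g9 = NOR(x5, g8) = NOR(0, 1) = 0
g10 = AND(x2, g9) = AND(1, 0) = 0
g11 = AND(g10, g9) = AND(0, 0) = 0
g12 = OR(g7, g11) = OR(0, 0) = 0
So g11 = 0 and g12 = 0.

x1=0, x2=1, x3=1, x4=0, x5=0, x6=1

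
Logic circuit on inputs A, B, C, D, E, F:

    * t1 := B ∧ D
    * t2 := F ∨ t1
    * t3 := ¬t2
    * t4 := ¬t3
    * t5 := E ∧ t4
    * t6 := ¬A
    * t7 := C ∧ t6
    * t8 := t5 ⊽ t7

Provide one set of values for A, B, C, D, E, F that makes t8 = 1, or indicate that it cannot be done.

t8 = t5 ⊽ t7 must be 1, so both t5 = 0 and t7 = 0.
t5 = E ∧ t4 must be 0, so at least one of E, t4 is 0.
t7 = C ∧ t6 must be 0, so at least one of C, t6 is 0.
Check with A=0 B=1 C=0 D=0 E=0 F=1:
t1 = B ∧ D = 1 ∧ 0 = 0
t2 = F ∨ t1 = 1 ∨ 0 = 1
t3 = ¬t2 = ¬1 = 0
t4 = ¬t3 = ¬0 = 1
t5 = E ∧ t4 = 0 ∧ 1 = 0
t6 = ¬A = ¬0 = 1
t7 = C ∧ t6 = 0 ∧ 1 = 0
t8 = t5 ⊽ t7 = 0 ⊽ 0 = 1
So t8 = 1 as required.

A=0 B=1 C=0 D=0 E=0 F=1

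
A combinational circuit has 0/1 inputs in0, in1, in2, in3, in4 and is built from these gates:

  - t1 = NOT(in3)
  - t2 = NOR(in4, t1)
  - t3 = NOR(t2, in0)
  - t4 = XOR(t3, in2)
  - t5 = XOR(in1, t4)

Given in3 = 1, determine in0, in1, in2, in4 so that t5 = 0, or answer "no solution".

Check with in3 = 1 and in0=0, in1=0, in2=0, in4=0:
t1 = NOT(in3) = NOT 1 = 0
t2 = NOR(in4, t1) = NOR(0, 0) = 1
t3 = NOR(t2, in0) = NOR(1, 0) = 0
t4 = XOR(t3, in2) = XOR(0, 0) = 0
t5 = XOR(in1, t4) = XOR(0, 0) = 0
So t5 = 0.

in0=0 in1=0 in2=0 in4=0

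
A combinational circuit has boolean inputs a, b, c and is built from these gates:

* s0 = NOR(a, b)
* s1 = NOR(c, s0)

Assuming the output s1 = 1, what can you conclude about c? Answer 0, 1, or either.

0

s1 = NOR(c, s0) must be 1, so both c = 0 and s0 = 0.
s0 = NOR(a, b) must be 0, so at least one of a, b is 1.
Every assignment with s1 = 1 has c = 0; there are 3 such assignment(s).
  a=0, b=1, c=0
  a=1, b=0, c=0
  a=1, b=1, c=0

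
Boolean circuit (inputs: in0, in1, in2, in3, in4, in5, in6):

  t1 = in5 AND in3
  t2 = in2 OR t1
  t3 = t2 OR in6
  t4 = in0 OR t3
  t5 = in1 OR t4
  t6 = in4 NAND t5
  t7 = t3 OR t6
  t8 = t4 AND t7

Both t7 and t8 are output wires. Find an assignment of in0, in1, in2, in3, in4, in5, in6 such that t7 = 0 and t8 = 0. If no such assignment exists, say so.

in0=1, in1=0, in2=0, in3=0, in4=1, in5=0, in6=0

Check with in0=1, in1=0, in2=0, in3=0, in4=1, in5=0, in6=0:
t1 = in5 AND in3 = 0 AND 0 = 0
t2 = in2 OR t1 = 0 OR 0 = 0
t3 = t2 OR in6 = 0 OR 0 = 0
t4 = in0 OR t3 = 1 OR 0 = 1
t5 = in1 OR t4 = 0 OR 1 = 1
t6 = in4 NAND t5 = 1 NAND 1 = 0
t7 = t3 OR t6 = 0 OR 0 = 0
t8 = t4 AND t7 = 1 AND 0 = 0
So t7 = 0 and t8 = 0.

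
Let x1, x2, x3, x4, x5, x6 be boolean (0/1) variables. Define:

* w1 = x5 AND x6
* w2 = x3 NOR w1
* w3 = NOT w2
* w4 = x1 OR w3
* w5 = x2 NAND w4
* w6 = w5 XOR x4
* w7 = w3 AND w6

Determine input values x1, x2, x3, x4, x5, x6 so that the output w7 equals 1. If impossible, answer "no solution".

x1=1, x2=1, x3=1, x4=1, x5=0, x6=0

w7 = w3 AND w6 must be 1, so both w3 = 1 and w6 = 1.
w3 = NOT w2 must be 1, so w2 = 0.
Check with x1=1, x2=1, x3=1, x4=1, x5=0, x6=0:
w1 = x5 AND x6 = 0 AND 0 = 0
w2 = x3 NOR w1 = 1 NOR 0 = 0
w3 = NOT w2 = NOT 0 = 1
w4 = x1 OR w3 = 1 OR 1 = 1
w5 = x2 NAND w4 = 1 NAND 1 = 0
w6 = w5 XOR x4 = 0 XOR 1 = 1
w7 = w3 AND w6 = 1 AND 1 = 1
So w7 = 1 as required.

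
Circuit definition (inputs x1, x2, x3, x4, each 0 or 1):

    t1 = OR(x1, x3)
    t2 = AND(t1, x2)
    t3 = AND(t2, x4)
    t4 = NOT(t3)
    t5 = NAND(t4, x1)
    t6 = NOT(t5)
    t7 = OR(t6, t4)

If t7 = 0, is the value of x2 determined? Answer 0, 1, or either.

1

t7 = OR(t6, t4) must be 0, so both t6 = 0 and t4 = 0.
t6 = NOT(t5) must be 0, so t5 = 1.
t4 = NOT(t3) must be 0, so t3 = 1.
Every assignment with t7 = 0 has x2 = 1; there are 3 such assignment(s).
  x1=0, x2=1, x3=1, x4=1
  x1=1, x2=1, x3=0, x4=1
  x1=1, x2=1, x3=1, x4=1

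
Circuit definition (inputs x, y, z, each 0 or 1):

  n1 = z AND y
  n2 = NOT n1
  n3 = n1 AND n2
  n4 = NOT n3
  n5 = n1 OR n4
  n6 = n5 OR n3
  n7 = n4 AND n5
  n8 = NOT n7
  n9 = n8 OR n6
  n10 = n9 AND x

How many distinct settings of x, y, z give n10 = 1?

n10 = n9 AND x must be 1, so both n9 = 1 and x = 1.
n9 = n8 OR n6 must be 1, so at least one of n8, n6 is 1.
Enumerating the 8 input combinations, 4 give n10 = 1 and 4 give n10 = 0.

4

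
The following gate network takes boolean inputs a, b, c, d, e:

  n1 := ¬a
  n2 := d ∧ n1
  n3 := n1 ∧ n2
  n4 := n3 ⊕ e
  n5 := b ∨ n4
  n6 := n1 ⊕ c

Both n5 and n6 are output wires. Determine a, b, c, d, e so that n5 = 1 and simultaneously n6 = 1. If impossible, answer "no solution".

a=1, b=0, c=1, d=0, e=1

Check with a=1, b=0, c=1, d=0, e=1:
n1 = ¬a = ¬1 = 0
n2 = d ∧ n1 = 0 ∧ 0 = 0
n3 = n1 ∧ n2 = 0 ∧ 0 = 0
n4 = n3 ⊕ e = 0 ⊕ 1 = 1
n5 = b ∨ n4 = 0 ∨ 1 = 1
n6 = n1 ⊕ c = 0 ⊕ 1 = 1
So n5 = 1 and n6 = 1.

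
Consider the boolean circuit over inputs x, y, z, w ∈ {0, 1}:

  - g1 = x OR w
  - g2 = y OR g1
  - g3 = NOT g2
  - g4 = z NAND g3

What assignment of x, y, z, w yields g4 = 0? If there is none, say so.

g4 = z NAND g3 must be 0, so both z = 1 and g3 = 1.
g3 = NOT g2 must be 1, so g2 = 0.
g2 = y OR g1 must be 0, so both y = 0 and g1 = 0.
Check with x=0, y=0, z=1, w=0:
g1 = x OR w = 0 OR 0 = 0
g2 = y OR g1 = 0 OR 0 = 0
g3 = NOT g2 = NOT 0 = 1
g4 = z NAND g3 = 1 NAND 1 = 0
So g4 = 0 as required.

x=0, y=0, z=1, w=0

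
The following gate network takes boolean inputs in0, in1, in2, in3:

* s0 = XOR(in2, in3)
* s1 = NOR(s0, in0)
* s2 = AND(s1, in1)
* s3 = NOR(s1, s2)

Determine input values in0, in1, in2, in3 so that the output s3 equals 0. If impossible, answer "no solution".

s3 = NOR(s1, s2) must be 0, so at least one of s1, s2 is 1.
Check with in0=0, in1=1, in2=0, in3=0:
s0 = XOR(in2, in3) = XOR(0, 0) = 0
s1 = NOR(s0, in0) = NOR(0, 0) = 1
s2 = AND(s1, in1) = AND(1, 1) = 1
s3 = NOR(s1, s2) = NOR(1, 1) = 0
So s3 = 0 as required.

in0=0, in1=1, in2=0, in3=0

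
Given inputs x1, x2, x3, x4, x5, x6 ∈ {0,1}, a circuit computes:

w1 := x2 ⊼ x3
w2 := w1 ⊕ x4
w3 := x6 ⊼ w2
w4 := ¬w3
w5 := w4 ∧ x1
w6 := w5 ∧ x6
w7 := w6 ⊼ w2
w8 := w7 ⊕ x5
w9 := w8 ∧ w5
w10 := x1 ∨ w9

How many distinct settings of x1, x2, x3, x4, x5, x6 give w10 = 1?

32

w10 = x1 ∨ w9 must be 1, so at least one of x1, w9 is 1.
Enumerating the 64 input combinations, 32 give w10 = 1 and 32 give w10 = 0.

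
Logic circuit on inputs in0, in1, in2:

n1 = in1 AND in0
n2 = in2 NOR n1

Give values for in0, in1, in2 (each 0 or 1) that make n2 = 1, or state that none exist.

n2 = in2 NOR n1 must be 1, so both in2 = 0 and n1 = 0.
Check with in0=0, in1=1, in2=0:
n1 = in1 AND in0 = 1 AND 0 = 0
n2 = in2 NOR n1 = 0 NOR 0 = 1
So n2 = 1 as required.

in0=0, in1=1, in2=0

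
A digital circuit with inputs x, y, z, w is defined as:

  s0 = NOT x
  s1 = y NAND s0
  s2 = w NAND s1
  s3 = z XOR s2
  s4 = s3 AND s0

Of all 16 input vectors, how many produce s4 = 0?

s4 = s3 AND s0 must be 0, so at least one of s3, s0 is 0.
Enumerating the 16 input combinations, 12 give s4 = 0 and 4 give s4 = 1.

12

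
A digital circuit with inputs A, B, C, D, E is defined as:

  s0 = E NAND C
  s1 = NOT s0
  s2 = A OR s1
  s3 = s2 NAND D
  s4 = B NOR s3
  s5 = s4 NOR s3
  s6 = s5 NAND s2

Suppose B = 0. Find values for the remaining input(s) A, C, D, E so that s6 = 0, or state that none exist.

With B = 0 fixed, none of the 16 settings of A, C, D, E give s6 = 0.
For example, with A=0, C=0, D=0, E=0:
s0 = E NAND C = 0 NAND 0 = 1
s1 = NOT s0 = NOT 1 = 0
s2 = A OR s1 = 0 OR 0 = 0
s3 = s2 NAND D = 0 NAND 0 = 1
s4 = B NOR s3 = 0 NOR 1 = 0
s5 = s4 NOR s3 = 0 NOR 1 = 0
s6 = s5 NAND s2 = 0 NAND 0 = 1
giving s6 = 1 ≠ 0.

no solution exists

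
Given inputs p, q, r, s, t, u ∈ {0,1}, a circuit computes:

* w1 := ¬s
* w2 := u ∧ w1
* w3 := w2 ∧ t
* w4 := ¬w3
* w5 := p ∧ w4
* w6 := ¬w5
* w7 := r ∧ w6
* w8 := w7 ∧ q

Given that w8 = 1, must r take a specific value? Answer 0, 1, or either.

1

w8 = w7 ∧ q must be 1, so both w7 = 1 and q = 1.
Every assignment with w8 = 1 has r = 1; there are 9 such assignment(s).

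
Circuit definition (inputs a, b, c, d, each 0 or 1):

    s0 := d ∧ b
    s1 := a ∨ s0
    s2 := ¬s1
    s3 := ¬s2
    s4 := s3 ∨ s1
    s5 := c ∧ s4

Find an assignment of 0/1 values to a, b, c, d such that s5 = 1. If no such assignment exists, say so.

s5 = c ∧ s4 must be 1, so both c = 1 and s4 = 1.
s4 = s3 ∨ s1 must be 1, so at least one of s3, s1 is 1.
Check with a=1, b=1, c=1, d=1:
s0 = d ∧ b = 1 ∧ 1 = 1
s1 = a ∨ s0 = 1 ∨ 1 = 1
s2 = ¬s1 = ¬1 = 0
s3 = ¬s2 = ¬0 = 1
s4 = s3 ∨ s1 = 1 ∨ 1 = 1
s5 = c ∧ s4 = 1 ∧ 1 = 1
So s5 = 1 as required.

a=1, b=1, c=1, d=1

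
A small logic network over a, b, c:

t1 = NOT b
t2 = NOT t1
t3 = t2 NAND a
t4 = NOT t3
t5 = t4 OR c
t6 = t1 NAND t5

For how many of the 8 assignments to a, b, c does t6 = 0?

2

t6 = t1 NAND t5 must be 0, so both t1 = 1 and t5 = 1.
t1 = NOT b must be 1, so b = 0.
Satisfying assignments:
  a=0, b=0, c=1
  a=1, b=0, c=1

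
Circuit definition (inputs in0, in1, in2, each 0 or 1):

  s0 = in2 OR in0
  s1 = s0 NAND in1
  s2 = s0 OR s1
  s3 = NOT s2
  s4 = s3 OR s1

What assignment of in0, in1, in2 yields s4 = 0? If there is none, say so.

s4 = s3 OR s1 must be 0, so both s3 = 0 and s1 = 0.
s3 = NOT s2 must be 0, so s2 = 1.
Check with in0=0, in1=1, in2=1:
s0 = in2 OR in0 = 1 OR 0 = 1
s1 = s0 NAND in1 = 1 NAND 1 = 0
s2 = s0 OR s1 = 1 OR 0 = 1
s3 = NOT s2 = NOT 1 = 0
s4 = s3 OR s1 = 0 OR 0 = 0
So s4 = 0 as required.

in0=0, in1=1, in2=1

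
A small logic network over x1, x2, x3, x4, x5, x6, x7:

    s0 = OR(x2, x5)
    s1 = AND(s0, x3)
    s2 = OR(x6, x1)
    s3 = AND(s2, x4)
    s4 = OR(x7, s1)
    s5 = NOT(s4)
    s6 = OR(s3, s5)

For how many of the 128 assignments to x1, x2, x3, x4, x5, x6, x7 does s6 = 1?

73

s6 = OR(s3, s5) must be 1, so at least one of s3, s5 is 1.
Enumerating the 128 input combinations, 73 give s6 = 1 and 55 give s6 = 0.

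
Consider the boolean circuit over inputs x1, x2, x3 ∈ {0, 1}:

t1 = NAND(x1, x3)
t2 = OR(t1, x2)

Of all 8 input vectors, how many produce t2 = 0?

t2 = OR(t1, x2) must be 0, so both t1 = 0 and x2 = 0.
Enumerating the 8 input combinations, 1 give t2 = 0 and 7 give t2 = 1.

1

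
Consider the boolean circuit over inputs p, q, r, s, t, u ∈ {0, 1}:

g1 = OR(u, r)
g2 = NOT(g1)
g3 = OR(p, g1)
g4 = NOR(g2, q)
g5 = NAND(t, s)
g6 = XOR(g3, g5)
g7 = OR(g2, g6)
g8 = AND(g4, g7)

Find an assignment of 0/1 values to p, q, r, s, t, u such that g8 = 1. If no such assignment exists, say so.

p=0, q=0, r=1, s=1, t=1, u=1

g8 = AND(g4, g7) must be 1, so both g4 = 1 and g7 = 1.
g4 = NOR(g2, q) must be 1, so both g2 = 0 and q = 0.
Check with p=0, q=0, r=1, s=1, t=1, u=1:
g1 = OR(u, r) = OR(1, 1) = 1
g2 = NOT(g1) = NOT 1 = 0
g3 = OR(p, g1) = OR(0, 1) = 1
g4 = NOR(g2, q) = NOR(0, 0) = 1
g5 = NAND(t, s) = NAND(1, 1) = 0
g6 = XOR(g3, g5) = XOR(1, 0) = 1
g7 = OR(g2, g6) = OR(0, 1) = 1
g8 = AND(g4, g7) = AND(1, 1) = 1
So g8 = 1 as required.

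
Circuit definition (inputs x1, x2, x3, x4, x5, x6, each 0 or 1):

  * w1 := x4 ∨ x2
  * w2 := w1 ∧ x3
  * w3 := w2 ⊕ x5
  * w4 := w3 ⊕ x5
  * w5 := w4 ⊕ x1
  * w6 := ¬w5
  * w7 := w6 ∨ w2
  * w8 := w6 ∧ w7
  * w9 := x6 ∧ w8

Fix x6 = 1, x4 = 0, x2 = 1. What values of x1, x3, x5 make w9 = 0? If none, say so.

x1=0, x3=1, x5=0

w9 = x6 ∧ w8 must be 0, so at least one of x6, w8 is 0.
Check with x6 = 1, x4 = 0, x2 = 1 and x1=0, x3=1, x5=0:
w1 = x4 ∨ x2 = 0 ∨ 1 = 1
w2 = w1 ∧ x3 = 1 ∧ 1 = 1
w3 = w2 ⊕ x5 = 1 ⊕ 0 = 1
w4 = w3 ⊕ x5 = 1 ⊕ 0 = 1
w5 = w4 ⊕ x1 = 1 ⊕ 0 = 1
w6 = ¬w5 = ¬1 = 0
w7 = w6 ∨ w2 = 0 ∨ 1 = 1
w8 = w6 ∧ w7 = 0 ∧ 1 = 0
w9 = x6 ∧ w8 = 1 ∧ 0 = 0
So w9 = 0.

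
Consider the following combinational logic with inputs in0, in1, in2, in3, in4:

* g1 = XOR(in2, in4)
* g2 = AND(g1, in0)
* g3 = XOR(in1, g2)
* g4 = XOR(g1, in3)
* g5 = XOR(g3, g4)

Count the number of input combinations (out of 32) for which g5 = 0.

g5 = XOR(g3, g4) must be 0, so g3 and g4 are equal.
Enumerating the 32 input combinations, 16 give g5 = 0 and 16 give g5 = 1.

16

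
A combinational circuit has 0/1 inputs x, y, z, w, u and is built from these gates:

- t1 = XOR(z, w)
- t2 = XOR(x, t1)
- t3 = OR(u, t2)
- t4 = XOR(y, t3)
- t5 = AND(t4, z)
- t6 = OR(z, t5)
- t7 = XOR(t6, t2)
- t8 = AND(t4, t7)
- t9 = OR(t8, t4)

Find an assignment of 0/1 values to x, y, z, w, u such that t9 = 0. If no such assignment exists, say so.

Check with x=1 y=1 z=1 w=1 u=0:
t1 = XOR(z, w) = XOR(1, 1) = 0
t2 = XOR(x, t1) = XOR(1, 0) = 1
t3 = OR(u, t2) = OR(0, 1) = 1
t4 = XOR(y, t3) = XOR(1, 1) = 0
t5 = AND(t4, z) = AND(0, 1) = 0
t6 = OR(z, t5) = OR(1, 0) = 1
t7 = XOR(t6, t2) = XOR(1, 1) = 0
t8 = AND(t4, t7) = AND(0, 0) = 0
t9 = OR(t8, t4) = OR(0, 0) = 0
So t9 = 0 as required.

x=1 y=1 z=1 w=1 u=0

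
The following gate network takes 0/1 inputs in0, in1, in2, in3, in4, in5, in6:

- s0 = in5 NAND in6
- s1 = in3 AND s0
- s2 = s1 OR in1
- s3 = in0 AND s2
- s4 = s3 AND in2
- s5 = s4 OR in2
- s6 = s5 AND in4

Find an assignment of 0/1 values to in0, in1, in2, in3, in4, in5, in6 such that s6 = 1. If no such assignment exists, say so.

Check with in0=1, in1=0, in2=1, in3=1, in4=1, in5=1, in6=0:
s0 = in5 NAND in6 = 1 NAND 0 = 1
s1 = in3 AND s0 = 1 AND 1 = 1
s2 = s1 OR in1 = 1 OR 0 = 1
s3 = in0 AND s2 = 1 AND 1 = 1
s4 = s3 AND in2 = 1 AND 1 = 1
s5 = s4 OR in2 = 1 OR 1 = 1
s6 = s5 AND in4 = 1 AND 1 = 1
So s6 = 1 as required.

in0=1, in1=0, in2=1, in3=1, in4=1, in5=1, in6=0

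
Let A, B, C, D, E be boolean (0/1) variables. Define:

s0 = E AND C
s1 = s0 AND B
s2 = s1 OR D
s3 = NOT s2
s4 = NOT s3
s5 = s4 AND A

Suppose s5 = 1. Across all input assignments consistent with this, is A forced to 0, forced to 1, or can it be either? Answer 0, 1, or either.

s5 = s4 AND A must be 1, so both s4 = 1 and A = 1.
s4 = NOT s3 must be 1, so s3 = 0.
Every assignment with s5 = 1 has A = 1; there are 9 such assignment(s).

1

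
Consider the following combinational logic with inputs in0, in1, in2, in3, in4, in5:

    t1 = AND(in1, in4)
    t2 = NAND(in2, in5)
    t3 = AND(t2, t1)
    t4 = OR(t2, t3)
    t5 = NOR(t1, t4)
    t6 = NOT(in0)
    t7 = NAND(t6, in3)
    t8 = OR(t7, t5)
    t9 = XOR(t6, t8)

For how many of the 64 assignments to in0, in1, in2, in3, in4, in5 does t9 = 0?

t9 = XOR(t6, t8) must be 0, so t6 and t8 are equal.
Enumerating the 64 input combinations, 19 give t9 = 0 and 45 give t9 = 1.

19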